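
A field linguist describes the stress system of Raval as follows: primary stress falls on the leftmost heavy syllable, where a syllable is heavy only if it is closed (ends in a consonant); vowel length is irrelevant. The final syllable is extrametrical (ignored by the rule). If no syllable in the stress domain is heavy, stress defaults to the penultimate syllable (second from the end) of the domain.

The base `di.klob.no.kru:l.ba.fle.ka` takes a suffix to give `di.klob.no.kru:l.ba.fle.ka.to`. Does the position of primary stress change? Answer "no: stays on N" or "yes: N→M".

no: stays on 2

Base `di.klob.no.kru:l.ba.fle.ka` (7 syllables):
  The final syllable (7, ka) is extrametrical; the stress domain is syllables 1–6.
  Weights: 1 di L, 2 klob H, 3 no L, 4 kru:l H, 5 ba L, 6 fle L.
  Heavy syllables in the domain: 2, 4. The leftmost is syllable 2 (klob).
  → primary stress on syllable 2.
Suffixed `di.klob.no.kru:l.ba.fle.ka.to` (8 syllables):
  The final syllable (8, to) is extrametrical; the stress domain is syllables 1–7.
  Weights: 1 di L, 2 klob H, 3 no L, 4 kru:l H, 5 ba L, 6 fle L, 7 ka L.
  Heavy syllables in the domain: 2, 4. The leftmost is syllable 2 (klob).
  → primary stress on syllable 2.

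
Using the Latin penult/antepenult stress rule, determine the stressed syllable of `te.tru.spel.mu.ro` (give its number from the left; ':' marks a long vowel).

3

Classical Latin: stress the penult if heavy (long vowel or closed), else the antepenult.
Weights: 3 spel H, 4 mu L, 5 ro L.
The penult (syllable 4, mu) is light, so stress falls on the antepenult (syllable 3, spel).
Stress on syllable 3: te.tru.ˈspel.mu.ro.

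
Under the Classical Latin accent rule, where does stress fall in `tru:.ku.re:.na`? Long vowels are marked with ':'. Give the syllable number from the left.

Classical Latin: stress the penult if heavy (long vowel or closed), else the antepenult.
Weights: 2 ku L, 3 re: H, 4 na L.
The penult (syllable 3, re:) is heavy, so it takes stress.
Stress on syllable 3: tru:.ku.ˈre:.na.

3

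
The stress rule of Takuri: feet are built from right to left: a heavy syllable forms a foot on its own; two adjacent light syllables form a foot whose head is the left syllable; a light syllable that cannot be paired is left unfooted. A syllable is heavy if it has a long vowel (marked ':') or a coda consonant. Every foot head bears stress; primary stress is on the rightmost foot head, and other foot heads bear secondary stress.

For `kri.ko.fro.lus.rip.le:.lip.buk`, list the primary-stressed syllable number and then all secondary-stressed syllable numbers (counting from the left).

primary 8, secondary 2, 4, 5, 6, 7

Weights: 1 kri L, 2 ko L, 3 fro L, 4 lus H, 5 rip H, 6 le: H, 7 lip H, 8 buk H.
Parse right to left (heavy = foot alone; LL = one foot; stranded L unfooted): kri (ˈko.fro) (ˈlus) (ˈrip) (ˈle:) (ˈlip) (ˈbuk).
Foot heads: 2, 4, 5, 6, 7, 8.
Primary stress on the rightmost head = syllable 8.
Secondary stress on 2, 4, 5, 6, 7: kri.ˌko.fro.ˌlus.ˌrip.ˌle:.ˌlip.ˈbuk.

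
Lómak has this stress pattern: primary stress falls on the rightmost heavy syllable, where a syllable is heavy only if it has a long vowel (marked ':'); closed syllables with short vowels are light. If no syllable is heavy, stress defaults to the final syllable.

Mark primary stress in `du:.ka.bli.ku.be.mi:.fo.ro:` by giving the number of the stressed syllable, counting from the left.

8

Weights: 1 du: H, 2 ka L, 3 bli L, 4 ku L, 5 be L, 6 mi: H, 7 fo L, 8 ro: H.
Heavy syllables in the domain: 1, 6, 8. The rightmost is syllable 8 (ro:).
Primary stress: syllable 8 → du:.ka.bli.ku.be.mi:.fo.ˈro:.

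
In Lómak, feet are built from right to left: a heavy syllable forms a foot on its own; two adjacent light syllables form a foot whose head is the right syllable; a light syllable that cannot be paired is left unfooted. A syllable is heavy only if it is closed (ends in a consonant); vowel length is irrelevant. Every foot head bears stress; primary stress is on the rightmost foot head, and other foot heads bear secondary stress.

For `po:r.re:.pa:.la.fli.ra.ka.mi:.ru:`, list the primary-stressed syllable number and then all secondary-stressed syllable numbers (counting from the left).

primary 9, secondary 1, 3, 5, 7

Weights: 1 po:r H, 2 re: L, 3 pa: L, 4 la L, 5 fli L, 6 ra L, 7 ka L, 8 mi: L, 9 ru: L.
Parse right to left (heavy = foot alone; LL = one foot; stranded L unfooted): (ˈpo:r) (re:.ˈpa:) (la.ˈfli) (ra.ˈka) (mi:.ˈru:).
Foot heads: 1, 3, 5, 7, 9.
Primary stress on the rightmost head = syllable 9.
Secondary stress on 1, 3, 5, 7: ˌpo:r.re:.ˌpa:.la.ˌfli.ra.ˌka.mi:.ˈru:.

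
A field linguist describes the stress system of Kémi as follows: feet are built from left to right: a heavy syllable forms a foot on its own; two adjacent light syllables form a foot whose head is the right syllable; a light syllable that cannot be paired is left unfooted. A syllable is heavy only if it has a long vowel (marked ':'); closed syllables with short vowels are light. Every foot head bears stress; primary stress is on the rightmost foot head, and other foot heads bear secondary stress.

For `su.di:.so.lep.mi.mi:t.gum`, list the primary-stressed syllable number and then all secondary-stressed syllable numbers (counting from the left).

Weights: 1 su L, 2 di: H, 3 so L, 4 lep L, 5 mi L, 6 mi:t H, 7 gum L.
Parse left to right (heavy = foot alone; LL = one foot; stranded L unfooted): su (ˈdi:) (so.ˈlep) mi (ˈmi:t) gum.
Foot heads: 2, 4, 6.
Primary stress on the rightmost head = syllable 6.
Secondary stress on 2, 4: su.ˌdi:.so.ˌlep.mi.ˈmi:t.gum.

primary 6, secondary 2, 4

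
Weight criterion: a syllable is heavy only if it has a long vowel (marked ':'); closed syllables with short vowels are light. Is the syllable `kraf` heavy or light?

light

`kraf`: short vowel, closed (coda /f/). Short vowel → light.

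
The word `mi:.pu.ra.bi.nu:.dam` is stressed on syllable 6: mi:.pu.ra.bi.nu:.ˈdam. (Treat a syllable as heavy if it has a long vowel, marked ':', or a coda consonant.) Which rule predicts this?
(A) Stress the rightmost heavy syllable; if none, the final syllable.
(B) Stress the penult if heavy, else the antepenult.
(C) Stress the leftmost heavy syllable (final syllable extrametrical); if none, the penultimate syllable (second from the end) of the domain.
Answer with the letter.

Rule A → syllable 6 ✓.
Rule B → syllable 5 (observed: 6).
Rule C → syllable 1 (observed: 6).

A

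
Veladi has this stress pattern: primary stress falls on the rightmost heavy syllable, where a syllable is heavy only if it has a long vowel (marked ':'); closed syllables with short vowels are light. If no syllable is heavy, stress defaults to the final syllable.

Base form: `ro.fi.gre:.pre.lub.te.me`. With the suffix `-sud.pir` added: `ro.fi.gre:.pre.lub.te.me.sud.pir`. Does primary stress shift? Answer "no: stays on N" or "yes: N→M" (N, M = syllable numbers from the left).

no: stays on 3

Base `ro.fi.gre:.pre.lub.te.me` (7 syllables):
  Weights: 1 ro L, 2 fi L, 3 gre: H, 4 pre L, 5 lub L, 6 te L, 7 me L.
  Heavy syllables in the domain: 3. The rightmost is syllable 3 (gre:).
  → primary stress on syllable 3.
Suffixed `ro.fi.gre:.pre.lub.te.me.sud.pir` (9 syllables):
  Weights: 1 ro L, 2 fi L, 3 gre: H, 4 pre L, 5 lub L, 6 te L, 7 me L, 8 sud L, 9 pir L.
  Heavy syllables in the domain: 3. The rightmost is syllable 3 (gre:).
  → primary stress on syllable 3.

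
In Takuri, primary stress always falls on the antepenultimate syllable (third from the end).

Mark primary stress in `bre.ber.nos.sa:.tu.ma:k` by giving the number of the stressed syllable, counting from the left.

The word has 6 syllables; the antepenultimate syllable (third from the end) is syllable 4 (sa:).
Primary stress: syllable 4 → bre.ber.nos.ˈsa:.tu.ma:k.

4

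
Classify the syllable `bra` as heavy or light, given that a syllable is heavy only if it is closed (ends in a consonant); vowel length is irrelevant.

`bra`: short vowel, open (no coda). Open (no coda) → light.

light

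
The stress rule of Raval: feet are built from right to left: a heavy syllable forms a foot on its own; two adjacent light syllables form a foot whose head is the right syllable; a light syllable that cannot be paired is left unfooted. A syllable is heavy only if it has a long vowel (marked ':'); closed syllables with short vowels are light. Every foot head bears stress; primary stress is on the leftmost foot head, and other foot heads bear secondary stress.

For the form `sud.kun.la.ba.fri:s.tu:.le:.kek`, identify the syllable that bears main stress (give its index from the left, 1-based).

2

Weights: 1 sud L, 2 kun L, 3 la L, 4 ba L, 5 fri:s H, 6 tu: H, 7 le: H, 8 kek L.
Parse right to left (heavy = foot alone; LL = one foot; stranded L unfooted): (sud.ˈkun) (la.ˈba) (ˈfri:s) (ˈtu:) (ˈle:) kek.
Foot heads: 2, 4, 5, 6, 7.
Primary stress on the leftmost head = syllable 2.
Primary stress: syllable 2 → sud.ˈkun.la.ba.fri:s.tu:.le:.kek.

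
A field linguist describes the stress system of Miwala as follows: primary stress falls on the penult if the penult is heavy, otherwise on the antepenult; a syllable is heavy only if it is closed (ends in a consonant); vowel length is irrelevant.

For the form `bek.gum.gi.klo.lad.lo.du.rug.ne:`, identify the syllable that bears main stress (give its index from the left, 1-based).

8

Weights: 7 du L, 8 rug H, 9 ne: L.
The penult (syllable 8, rug) is heavy, so it takes stress.
Primary stress: syllable 8 → bek.gum.gi.klo.lad.lo.du.ˈrug.ne:.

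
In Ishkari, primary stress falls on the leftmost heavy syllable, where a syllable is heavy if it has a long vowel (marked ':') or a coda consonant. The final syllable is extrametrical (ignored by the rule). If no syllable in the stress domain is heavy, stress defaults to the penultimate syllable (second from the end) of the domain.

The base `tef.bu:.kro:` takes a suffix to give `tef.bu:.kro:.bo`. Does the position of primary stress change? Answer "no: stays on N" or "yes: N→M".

Base `tef.bu:.kro:` (3 syllables):
  The final syllable (3, kro:) is extrametrical; the stress domain is syllables 1–2.
  Weights: 1 tef H, 2 bu: H.
  Heavy syllables in the domain: 1, 2. The leftmost is syllable 1 (tef).
  → primary stress on syllable 1.
Suffixed `tef.bu:.kro:.bo` (4 syllables):
  The final syllable (4, bo) is extrametrical; the stress domain is syllables 1–3.
  Weights: 1 tef H, 2 bu: H, 3 kro: H.
  Heavy syllables in the domain: 1, 2, 3. The leftmost is syllable 1 (tef).
  → primary stress on syllable 1.

no: stays on 1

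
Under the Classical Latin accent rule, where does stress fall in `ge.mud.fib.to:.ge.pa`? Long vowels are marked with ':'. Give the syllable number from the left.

Classical Latin: stress the penult if heavy (long vowel or closed), else the antepenult.
Weights: 4 to: H, 5 ge L, 6 pa L.
The penult (syllable 5, ge) is light, so stress falls on the antepenult (syllable 4, to:).
Stress on syllable 4: ge.mud.fib.ˈto:.ge.pa.

4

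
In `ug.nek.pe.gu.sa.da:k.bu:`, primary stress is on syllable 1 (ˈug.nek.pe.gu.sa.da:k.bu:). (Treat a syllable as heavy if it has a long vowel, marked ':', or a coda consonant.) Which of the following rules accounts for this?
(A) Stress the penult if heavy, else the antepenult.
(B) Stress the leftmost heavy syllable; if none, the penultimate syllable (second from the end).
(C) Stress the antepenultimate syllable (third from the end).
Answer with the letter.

Rule A → syllable 6 (observed: 1).
Rule B → syllable 1 ✓.
Rule C → syllable 5 (observed: 1).

B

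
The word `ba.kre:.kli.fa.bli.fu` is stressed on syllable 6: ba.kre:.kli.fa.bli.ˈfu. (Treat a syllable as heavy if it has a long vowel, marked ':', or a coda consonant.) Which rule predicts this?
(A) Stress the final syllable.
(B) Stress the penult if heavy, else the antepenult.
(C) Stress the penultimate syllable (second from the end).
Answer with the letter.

A

Rule A → syllable 6 ✓.
Rule B → syllable 4 (observed: 6).
Rule C → syllable 5 (observed: 6).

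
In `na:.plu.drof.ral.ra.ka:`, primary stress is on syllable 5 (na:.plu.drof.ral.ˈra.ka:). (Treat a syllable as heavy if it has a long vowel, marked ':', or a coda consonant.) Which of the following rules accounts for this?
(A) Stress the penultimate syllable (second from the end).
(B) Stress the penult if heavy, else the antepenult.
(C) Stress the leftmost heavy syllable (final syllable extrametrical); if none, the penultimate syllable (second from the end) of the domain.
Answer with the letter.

A

Rule A → syllable 5 ✓.
Rule B → syllable 4 (observed: 5).
Rule C → syllable 1 (observed: 5).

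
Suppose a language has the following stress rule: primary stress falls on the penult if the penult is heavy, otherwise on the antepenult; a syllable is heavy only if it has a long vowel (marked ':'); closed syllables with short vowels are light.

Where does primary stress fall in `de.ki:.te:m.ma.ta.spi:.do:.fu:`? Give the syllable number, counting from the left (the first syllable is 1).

Weights: 6 spi: H, 7 do: H, 8 fu: H.
The penult (syllable 7, do:) is heavy, so it takes stress.
Primary stress: syllable 7 → de.ki:.te:m.ma.ta.spi:.ˈdo:.fu:.

7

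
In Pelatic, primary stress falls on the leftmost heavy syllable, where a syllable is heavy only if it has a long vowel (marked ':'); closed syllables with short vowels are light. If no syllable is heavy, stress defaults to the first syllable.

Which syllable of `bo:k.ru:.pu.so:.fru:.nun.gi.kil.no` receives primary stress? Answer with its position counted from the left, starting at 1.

Weights: 1 bo:k H, 2 ru: H, 3 pu L, 4 so: H, 5 fru: H, 6 nun L, 7 gi L, 8 kil L, 9 no L.
Heavy syllables in the domain: 1, 2, 4, 5. The leftmost is syllable 1 (bo:k).
Primary stress: syllable 1 → ˈbo:k.ru:.pu.so:.fru:.nun.gi.kil.no.

1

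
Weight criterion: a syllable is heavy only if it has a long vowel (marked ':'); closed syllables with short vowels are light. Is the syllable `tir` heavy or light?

`tir`: short vowel, closed (coda /r/). Short vowel → light.

light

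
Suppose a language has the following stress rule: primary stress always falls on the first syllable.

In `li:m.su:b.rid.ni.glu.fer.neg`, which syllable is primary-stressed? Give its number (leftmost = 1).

The word has 7 syllables; the first syllable is syllable 1 (li:m).
Primary stress: syllable 1 → ˈli:m.su:b.rid.ni.glu.fer.neg.

1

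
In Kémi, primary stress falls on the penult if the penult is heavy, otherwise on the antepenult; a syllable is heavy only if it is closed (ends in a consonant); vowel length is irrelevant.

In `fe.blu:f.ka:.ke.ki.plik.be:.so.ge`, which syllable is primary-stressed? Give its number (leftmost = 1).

Weights: 7 be: L, 8 so L, 9 ge L.
The penult (syllable 8, so) is light, so stress falls on the antepenult (syllable 7, be:).
Primary stress: syllable 7 → fe.blu:f.ka:.ke.ki.plik.ˈbe:.so.ge.

7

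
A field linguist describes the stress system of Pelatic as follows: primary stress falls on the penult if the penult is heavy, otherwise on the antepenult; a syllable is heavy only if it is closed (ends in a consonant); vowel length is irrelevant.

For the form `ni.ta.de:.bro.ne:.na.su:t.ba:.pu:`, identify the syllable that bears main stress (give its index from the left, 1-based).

7

Weights: 7 su:t H, 8 ba: L, 9 pu: L.
The penult (syllable 8, ba:) is light, so stress falls on the antepenult (syllable 7, su:t).
Primary stress: syllable 7 → ni.ta.de:.bro.ne:.na.ˈsu:t.ba:.pu:.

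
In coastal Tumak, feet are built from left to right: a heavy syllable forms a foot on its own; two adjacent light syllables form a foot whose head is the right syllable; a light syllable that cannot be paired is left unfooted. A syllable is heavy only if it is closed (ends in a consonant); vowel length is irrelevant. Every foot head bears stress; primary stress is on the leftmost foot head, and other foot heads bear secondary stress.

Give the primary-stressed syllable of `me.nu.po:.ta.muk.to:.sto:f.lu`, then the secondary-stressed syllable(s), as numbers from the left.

primary 2, secondary 4, 5, 7

Weights: 1 me L, 2 nu L, 3 po: L, 4 ta L, 5 muk H, 6 to: L, 7 sto:f H, 8 lu L.
Parse left to right (heavy = foot alone; LL = one foot; stranded L unfooted): (me.ˈnu) (po:.ˈta) (ˈmuk) to: (ˈsto:f) lu.
Foot heads: 2, 4, 5, 7.
Primary stress on the leftmost head = syllable 2.
Secondary stress on 4, 5, 7: me.ˈnu.po:.ˌta.ˌmuk.to:.ˌsto:f.lu.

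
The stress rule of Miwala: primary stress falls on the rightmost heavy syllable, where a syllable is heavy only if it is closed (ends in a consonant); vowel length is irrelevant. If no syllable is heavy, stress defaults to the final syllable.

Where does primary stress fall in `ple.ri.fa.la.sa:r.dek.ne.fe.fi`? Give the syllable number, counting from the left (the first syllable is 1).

Weights: 1 ple L, 2 ri L, 3 fa L, 4 la L, 5 sa:r H, 6 dek H, 7 ne L, 8 fe L, 9 fi L.
Heavy syllables in the domain: 5, 6. The rightmost is syllable 6 (dek).
Primary stress: syllable 6 → ple.ri.fa.la.sa:r.ˈdek.ne.fe.fi.

6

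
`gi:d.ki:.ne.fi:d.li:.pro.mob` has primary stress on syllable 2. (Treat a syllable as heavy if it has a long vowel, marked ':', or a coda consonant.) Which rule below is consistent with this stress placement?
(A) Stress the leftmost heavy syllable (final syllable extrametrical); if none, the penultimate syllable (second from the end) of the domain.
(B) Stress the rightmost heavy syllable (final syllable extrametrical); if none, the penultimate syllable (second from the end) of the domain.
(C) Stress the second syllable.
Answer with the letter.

Rule A → syllable 1 (observed: 2).
Rule B → syllable 5 (observed: 2).
Rule C → syllable 2 ✓.

C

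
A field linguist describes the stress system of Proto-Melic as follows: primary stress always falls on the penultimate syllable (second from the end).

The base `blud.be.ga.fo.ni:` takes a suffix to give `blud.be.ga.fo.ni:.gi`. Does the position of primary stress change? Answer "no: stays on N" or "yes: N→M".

Base `blud.be.ga.fo.ni:` (5 syllables):
  The word has 5 syllables; the penultimate syllable (second from the end) is syllable 4 (fo).
  → primary stress on syllable 4.
Suffixed `blud.be.ga.fo.ni:.gi` (6 syllables):
  The word has 6 syllables; the penultimate syllable (second from the end) is syllable 5 (ni:).
  → primary stress on syllable 5.

yes: 4→5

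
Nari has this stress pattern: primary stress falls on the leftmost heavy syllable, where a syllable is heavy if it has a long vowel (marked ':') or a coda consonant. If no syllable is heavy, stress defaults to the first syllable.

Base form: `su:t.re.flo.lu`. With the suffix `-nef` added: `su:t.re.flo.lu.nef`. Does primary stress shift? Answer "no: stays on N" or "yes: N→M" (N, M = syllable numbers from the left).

Base `su:t.re.flo.lu` (4 syllables):
  Weights: 1 su:t H, 2 re L, 3 flo L, 4 lu L.
  Heavy syllables in the domain: 1. The leftmost is syllable 1 (su:t).
  → primary stress on syllable 1.
Suffixed `su:t.re.flo.lu.nef` (5 syllables):
  Weights: 1 su:t H, 2 re L, 3 flo L, 4 lu L, 5 nef H.
  Heavy syllables in the domain: 1, 5. The leftmost is syllable 1 (su:t).
  → primary stress on syllable 1.

no: stays on 1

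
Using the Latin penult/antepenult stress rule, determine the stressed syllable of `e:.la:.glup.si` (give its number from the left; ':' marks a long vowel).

3

Classical Latin: stress the penult if heavy (long vowel or closed), else the antepenult.
Weights: 2 la: H, 3 glup H, 4 si L.
The penult (syllable 3, glup) is heavy, so it takes stress.
Stress on syllable 3: e:.la:.ˈglup.si.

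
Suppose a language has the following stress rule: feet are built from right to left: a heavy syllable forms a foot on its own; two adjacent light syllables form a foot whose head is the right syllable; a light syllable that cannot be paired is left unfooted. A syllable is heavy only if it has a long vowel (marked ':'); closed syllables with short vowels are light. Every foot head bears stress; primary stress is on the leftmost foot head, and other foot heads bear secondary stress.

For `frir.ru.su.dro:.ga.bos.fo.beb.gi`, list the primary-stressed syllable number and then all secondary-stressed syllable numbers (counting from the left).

primary 3, secondary 4, 7, 9

Weights: 1 frir L, 2 ru L, 3 su L, 4 dro: H, 5 ga L, 6 bos L, 7 fo L, 8 beb L, 9 gi L.
Parse right to left (heavy = foot alone; LL = one foot; stranded L unfooted): frir (ru.ˈsu) (ˈdro:) ga (bos.ˈfo) (beb.ˈgi).
Foot heads: 3, 4, 7, 9.
Primary stress on the leftmost head = syllable 3.
Secondary stress on 4, 7, 9: frir.ru.ˈsu.ˌdro:.ga.bos.ˌfo.beb.ˌgi.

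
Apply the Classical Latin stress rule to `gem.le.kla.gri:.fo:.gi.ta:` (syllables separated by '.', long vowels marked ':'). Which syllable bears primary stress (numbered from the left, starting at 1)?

5

Classical Latin: stress the penult if heavy (long vowel or closed), else the antepenult.
Weights: 5 fo: H, 6 gi L, 7 ta: H.
The penult (syllable 6, gi) is light, so stress falls on the antepenult (syllable 5, fo:).
Stress on syllable 5: gem.le.kla.gri:.ˈfo:.gi.ta:.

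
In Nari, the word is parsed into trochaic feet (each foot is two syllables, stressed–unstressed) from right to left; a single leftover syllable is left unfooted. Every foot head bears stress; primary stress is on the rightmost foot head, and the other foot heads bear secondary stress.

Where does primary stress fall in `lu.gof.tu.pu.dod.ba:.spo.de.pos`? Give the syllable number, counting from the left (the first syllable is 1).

8

Parse right to left into trochaic (ˈσσ) feet: lu (ˈgof.tu) (ˈpu.dod) (ˈba:.spo) (ˈde.pos). Syllable 1 is left unfooted.
Foot heads (stressed positions): 2, 4, 6, 8.
End Rule Rightmost: primary stress on the rightmost head = syllable 8.
Primary stress: syllable 8 → lu.gof.tu.pu.dod.ba:.spo.ˈde.pos.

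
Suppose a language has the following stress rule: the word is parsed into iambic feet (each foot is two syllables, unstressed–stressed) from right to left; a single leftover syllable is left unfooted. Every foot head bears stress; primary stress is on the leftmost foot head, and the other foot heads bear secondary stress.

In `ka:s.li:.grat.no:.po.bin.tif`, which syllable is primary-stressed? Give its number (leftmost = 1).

3

Parse right to left into iambic (σˈσ) feet: ka:s (li:.ˈgrat) (no:.ˈpo) (bin.ˈtif). Syllable 1 is left unfooted.
Foot heads (stressed positions): 3, 5, 7.
End Rule Leftmost: primary stress on the leftmost head = syllable 3.
Primary stress: syllable 3 → ka:s.li:.ˈgrat.no:.po.bin.tif.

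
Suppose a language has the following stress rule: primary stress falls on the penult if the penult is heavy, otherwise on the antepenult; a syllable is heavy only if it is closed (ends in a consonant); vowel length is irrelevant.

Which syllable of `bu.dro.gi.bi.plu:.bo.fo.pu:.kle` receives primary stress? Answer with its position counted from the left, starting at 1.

7

Weights: 7 fo L, 8 pu: L, 9 kle L.
The penult (syllable 8, pu:) is light, so stress falls on the antepenult (syllable 7, fo).
Primary stress: syllable 7 → bu.dro.gi.bi.plu:.bo.ˈfo.pu:.kle.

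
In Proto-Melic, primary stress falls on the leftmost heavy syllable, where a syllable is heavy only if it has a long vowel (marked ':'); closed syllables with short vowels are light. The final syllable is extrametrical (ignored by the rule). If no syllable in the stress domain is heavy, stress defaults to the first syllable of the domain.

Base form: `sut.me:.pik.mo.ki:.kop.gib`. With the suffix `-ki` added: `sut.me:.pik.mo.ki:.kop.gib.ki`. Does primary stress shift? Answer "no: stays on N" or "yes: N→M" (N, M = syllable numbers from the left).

no: stays on 2

Base `sut.me:.pik.mo.ki:.kop.gib` (7 syllables):
  The final syllable (7, gib) is extrametrical; the stress domain is syllables 1–6.
  Weights: 1 sut L, 2 me: H, 3 pik L, 4 mo L, 5 ki: H, 6 kop L.
  Heavy syllables in the domain: 2, 5. The leftmost is syllable 2 (me:).
  → primary stress on syllable 2.
Suffixed `sut.me:.pik.mo.ki:.kop.gib.ki` (8 syllables):
  The final syllable (8, ki) is extrametrical; the stress domain is syllables 1–7.
  Weights: 1 sut L, 2 me: H, 3 pik L, 4 mo L, 5 ki: H, 6 kop L, 7 gib L.
  Heavy syllables in the domain: 2, 5. The leftmost is syllable 2 (me:).
  → primary stress on syllable 2.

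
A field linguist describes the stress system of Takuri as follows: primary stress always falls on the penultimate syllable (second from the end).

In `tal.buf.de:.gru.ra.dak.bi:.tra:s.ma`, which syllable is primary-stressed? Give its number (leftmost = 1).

8

The word has 9 syllables; the penultimate syllable (second from the end) is syllable 8 (tra:s).
Primary stress: syllable 8 → tal.buf.de:.gru.ra.dak.bi:.ˈtra:s.ma.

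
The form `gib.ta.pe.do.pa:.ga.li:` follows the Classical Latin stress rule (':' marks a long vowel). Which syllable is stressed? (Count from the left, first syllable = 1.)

5

Classical Latin: stress the penult if heavy (long vowel or closed), else the antepenult.
Weights: 5 pa: H, 6 ga L, 7 li: H.
The penult (syllable 6, ga) is light, so stress falls on the antepenult (syllable 5, pa:).
Stress on syllable 5: gib.ta.pe.do.ˈpa:.ga.li:.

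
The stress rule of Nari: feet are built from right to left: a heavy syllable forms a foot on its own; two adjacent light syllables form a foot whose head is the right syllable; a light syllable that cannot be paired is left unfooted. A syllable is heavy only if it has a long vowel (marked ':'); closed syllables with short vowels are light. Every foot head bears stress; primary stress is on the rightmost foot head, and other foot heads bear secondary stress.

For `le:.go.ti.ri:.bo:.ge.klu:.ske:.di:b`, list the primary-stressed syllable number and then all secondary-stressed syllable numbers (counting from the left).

primary 9, secondary 1, 3, 4, 5, 7, 8

Weights: 1 le: H, 2 go L, 3 ti L, 4 ri: H, 5 bo: H, 6 ge L, 7 klu: H, 8 ske: H, 9 di:b H.
Parse right to left (heavy = foot alone; LL = one foot; stranded L unfooted): (ˈle:) (go.ˈti) (ˈri:) (ˈbo:) ge (ˈklu:) (ˈske:) (ˈdi:b).
Foot heads: 1, 3, 4, 5, 7, 8, 9.
Primary stress on the rightmost head = syllable 9.
Secondary stress on 1, 3, 4, 5, 7, 8: ˌle:.go.ˌti.ˌri:.ˌbo:.ge.ˌklu:.ˌske:.ˈdi:b.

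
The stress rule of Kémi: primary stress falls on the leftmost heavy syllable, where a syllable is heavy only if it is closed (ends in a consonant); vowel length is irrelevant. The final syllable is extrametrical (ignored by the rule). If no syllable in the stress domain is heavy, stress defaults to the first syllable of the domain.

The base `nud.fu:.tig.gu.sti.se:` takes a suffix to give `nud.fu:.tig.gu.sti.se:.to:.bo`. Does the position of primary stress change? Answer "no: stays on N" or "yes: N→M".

no: stays on 1

Base `nud.fu:.tig.gu.sti.se:` (6 syllables):
  The final syllable (6, se:) is extrametrical; the stress domain is syllables 1–5.
  Weights: 1 nud H, 2 fu: L, 3 tig H, 4 gu L, 5 sti L.
  Heavy syllables in the domain: 1, 3. The leftmost is syllable 1 (nud).
  → primary stress on syllable 1.
Suffixed `nud.fu:.tig.gu.sti.se:.to:.bo` (8 syllables):
  The final syllable (8, bo) is extrametrical; the stress domain is syllables 1–7.
  Weights: 1 nud H, 2 fu: L, 3 tig H, 4 gu L, 5 sti L, 6 se: L, 7 to: L.
  Heavy syllables in the domain: 1, 3. The leftmost is syllable 1 (nud).
  → primary stress on syllable 1.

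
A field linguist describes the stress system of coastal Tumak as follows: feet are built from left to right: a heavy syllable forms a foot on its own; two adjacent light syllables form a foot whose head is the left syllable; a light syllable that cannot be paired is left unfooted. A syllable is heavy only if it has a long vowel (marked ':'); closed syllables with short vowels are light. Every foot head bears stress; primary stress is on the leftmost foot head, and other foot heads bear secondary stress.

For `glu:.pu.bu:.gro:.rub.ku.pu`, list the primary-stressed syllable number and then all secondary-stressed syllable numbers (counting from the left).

Weights: 1 glu: H, 2 pu L, 3 bu: H, 4 gro: H, 5 rub L, 6 ku L, 7 pu L.
Parse left to right (heavy = foot alone; LL = one foot; stranded L unfooted): (ˈglu:) pu (ˈbu:) (ˈgro:) (ˈrub.ku) pu.
Foot heads: 1, 3, 4, 5.
Primary stress on the leftmost head = syllable 1.
Secondary stress on 3, 4, 5: ˈglu:.pu.ˌbu:.ˌgro:.ˌrub.ku.pu.

primary 1, secondary 3, 4, 5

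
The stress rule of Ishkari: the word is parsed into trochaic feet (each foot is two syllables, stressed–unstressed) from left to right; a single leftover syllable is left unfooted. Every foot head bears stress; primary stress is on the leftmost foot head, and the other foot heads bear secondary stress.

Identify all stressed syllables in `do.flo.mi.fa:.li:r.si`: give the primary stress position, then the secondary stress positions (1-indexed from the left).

Parse left to right into trochaic (ˈσσ) feet: (ˈdo.flo) (ˈmi.fa:) (ˈli:r.si).
Foot heads (stressed positions): 1, 3, 5.
End Rule Leftmost: primary stress on the leftmost head = syllable 1.
Secondary stress on 3, 5: ˈdo.flo.ˌmi.fa:.ˌli:r.si.

primary 1, secondary 3, 5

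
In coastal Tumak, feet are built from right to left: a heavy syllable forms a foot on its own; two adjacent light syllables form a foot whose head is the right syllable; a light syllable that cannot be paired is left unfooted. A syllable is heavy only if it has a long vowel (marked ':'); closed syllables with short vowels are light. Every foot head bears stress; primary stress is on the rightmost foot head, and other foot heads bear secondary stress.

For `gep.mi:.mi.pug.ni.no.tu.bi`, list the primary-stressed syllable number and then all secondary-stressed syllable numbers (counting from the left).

primary 8, secondary 2, 4, 6

Weights: 1 gep L, 2 mi: H, 3 mi L, 4 pug L, 5 ni L, 6 no L, 7 tu L, 8 bi L.
Parse right to left (heavy = foot alone; LL = one foot; stranded L unfooted): gep (ˈmi:) (mi.ˈpug) (ni.ˈno) (tu.ˈbi).
Foot heads: 2, 4, 6, 8.
Primary stress on the rightmost head = syllable 8.
Secondary stress on 2, 4, 6: gep.ˌmi:.mi.ˌpug.ni.ˌno.tu.ˈbi.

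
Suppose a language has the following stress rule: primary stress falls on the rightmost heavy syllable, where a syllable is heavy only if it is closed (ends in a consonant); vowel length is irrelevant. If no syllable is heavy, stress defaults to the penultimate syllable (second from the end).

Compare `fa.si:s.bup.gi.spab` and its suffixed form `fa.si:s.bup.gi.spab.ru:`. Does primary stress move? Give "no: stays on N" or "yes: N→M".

Base `fa.si:s.bup.gi.spab` (5 syllables):
  Weights: 1 fa L, 2 si:s H, 3 bup H, 4 gi L, 5 spab H.
  Heavy syllables in the domain: 2, 3, 5. The rightmost is syllable 5 (spab).
  → primary stress on syllable 5.
Suffixed `fa.si:s.bup.gi.spab.ru:` (6 syllables):
  Weights: 1 fa L, 2 si:s H, 3 bup H, 4 gi L, 5 spab H, 6 ru: L.
  Heavy syllables in the domain: 2, 3, 5. The rightmost is syllable 5 (spab).
  → primary stress on syllable 5.

no: stays on 5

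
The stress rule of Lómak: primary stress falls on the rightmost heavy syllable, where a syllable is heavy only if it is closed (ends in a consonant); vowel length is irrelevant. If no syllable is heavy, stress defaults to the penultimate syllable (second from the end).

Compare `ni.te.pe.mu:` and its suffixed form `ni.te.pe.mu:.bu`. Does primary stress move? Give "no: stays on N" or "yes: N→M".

yes: 3→4

Base `ni.te.pe.mu:` (4 syllables):
  Weights: 1 ni L, 2 te L, 3 pe L, 4 mu: L.
  No heavy syllable in the domain; default to the penultimate syllable (second from the end) = syllable 3.
  → primary stress on syllable 3.
Suffixed `ni.te.pe.mu:.bu` (5 syllables):
  Weights: 1 ni L, 2 te L, 3 pe L, 4 mu: L, 5 bu L.
  No heavy syllable in the domain; default to the penultimate syllable (second from the end) = syllable 4.
  → primary stress on syllable 4.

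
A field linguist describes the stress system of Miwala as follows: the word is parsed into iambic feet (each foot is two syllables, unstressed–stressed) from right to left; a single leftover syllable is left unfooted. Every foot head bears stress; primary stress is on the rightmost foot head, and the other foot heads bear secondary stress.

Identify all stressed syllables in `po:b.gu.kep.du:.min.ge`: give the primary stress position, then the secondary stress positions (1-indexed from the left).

primary 6, secondary 2, 4

Parse right to left into iambic (σˈσ) feet: (po:b.ˈgu) (kep.ˈdu:) (min.ˈge).
Foot heads (stressed positions): 2, 4, 6.
End Rule Rightmost: primary stress on the rightmost head = syllable 6.
Secondary stress on 2, 4: po:b.ˌgu.kep.ˌdu:.min.ˈge.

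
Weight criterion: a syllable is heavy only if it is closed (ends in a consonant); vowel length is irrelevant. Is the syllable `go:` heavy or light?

`go:`: long vowel, open (no coda). Open (no coda) → light.

light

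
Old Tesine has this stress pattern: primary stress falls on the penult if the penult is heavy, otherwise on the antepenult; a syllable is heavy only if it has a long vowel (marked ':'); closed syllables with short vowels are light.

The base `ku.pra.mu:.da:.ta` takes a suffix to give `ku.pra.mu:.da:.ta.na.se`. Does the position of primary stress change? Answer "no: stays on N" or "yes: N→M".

yes: 4→5

Base `ku.pra.mu:.da:.ta` (5 syllables):
  Weights: 3 mu: H, 4 da: H, 5 ta L.
  The penult (syllable 4, da:) is heavy, so it takes stress.
  → primary stress on syllable 4.
Suffixed `ku.pra.mu:.da:.ta.na.se` (7 syllables):
  Weights: 5 ta L, 6 na L, 7 se L.
  The penult (syllable 6, na) is light, so stress falls on the antepenult (syllable 5, ta).
  → primary stress on syllable 5.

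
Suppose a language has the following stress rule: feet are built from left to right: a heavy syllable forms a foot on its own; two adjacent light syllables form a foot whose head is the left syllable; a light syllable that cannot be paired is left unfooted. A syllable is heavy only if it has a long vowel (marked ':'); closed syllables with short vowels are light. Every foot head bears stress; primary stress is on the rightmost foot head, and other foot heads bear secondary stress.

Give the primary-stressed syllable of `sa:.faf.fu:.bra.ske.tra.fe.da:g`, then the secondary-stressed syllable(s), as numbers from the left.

Weights: 1 sa: H, 2 faf L, 3 fu: H, 4 bra L, 5 ske L, 6 tra L, 7 fe L, 8 da:g H.
Parse left to right (heavy = foot alone; LL = one foot; stranded L unfooted): (ˈsa:) faf (ˈfu:) (ˈbra.ske) (ˈtra.fe) (ˈda:g).
Foot heads: 1, 3, 4, 6, 8.
Primary stress on the rightmost head = syllable 8.
Secondary stress on 1, 3, 4, 6: ˌsa:.faf.ˌfu:.ˌbra.ske.ˌtra.fe.ˈda:g.

primary 8, secondary 1, 3, 4, 6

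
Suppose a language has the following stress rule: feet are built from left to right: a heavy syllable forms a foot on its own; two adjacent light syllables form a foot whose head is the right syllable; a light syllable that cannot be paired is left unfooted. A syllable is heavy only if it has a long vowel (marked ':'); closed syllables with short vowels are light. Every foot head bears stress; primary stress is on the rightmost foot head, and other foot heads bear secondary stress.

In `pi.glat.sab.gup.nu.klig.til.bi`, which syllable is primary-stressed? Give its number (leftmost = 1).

8

Weights: 1 pi L, 2 glat L, 3 sab L, 4 gup L, 5 nu L, 6 klig L, 7 til L, 8 bi L.
Parse left to right (heavy = foot alone; LL = one foot; stranded L unfooted): (pi.ˈglat) (sab.ˈgup) (nu.ˈklig) (til.ˈbi).
Foot heads: 2, 4, 6, 8.
Primary stress on the rightmost head = syllable 8.
Primary stress: syllable 8 → pi.glat.sab.gup.nu.klig.til.ˈbi.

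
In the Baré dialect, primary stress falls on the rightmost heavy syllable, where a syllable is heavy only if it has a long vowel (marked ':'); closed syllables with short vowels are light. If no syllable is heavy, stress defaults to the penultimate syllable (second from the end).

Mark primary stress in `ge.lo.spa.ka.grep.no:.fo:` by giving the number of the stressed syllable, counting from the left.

7

Weights: 1 ge L, 2 lo L, 3 spa L, 4 ka L, 5 grep L, 6 no: H, 7 fo: H.
Heavy syllables in the domain: 6, 7. The rightmost is syllable 7 (fo:).
Primary stress: syllable 7 → ge.lo.spa.ka.grep.no:.ˈfo:.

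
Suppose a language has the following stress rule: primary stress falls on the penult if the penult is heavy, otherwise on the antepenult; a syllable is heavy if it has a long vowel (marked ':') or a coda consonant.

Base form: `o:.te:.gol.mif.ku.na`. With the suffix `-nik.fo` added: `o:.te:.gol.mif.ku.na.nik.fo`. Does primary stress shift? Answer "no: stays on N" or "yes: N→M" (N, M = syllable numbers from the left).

Base `o:.te:.gol.mif.ku.na` (6 syllables):
  Weights: 4 mif H, 5 ku L, 6 na L.
  The penult (syllable 5, ku) is light, so stress falls on the antepenult (syllable 4, mif).
  → primary stress on syllable 4.
Suffixed `o:.te:.gol.mif.ku.na.nik.fo` (8 syllables):
  Weights: 6 na L, 7 nik H, 8 fo L.
  The penult (syllable 7, nik) is heavy, so it takes stress.
  → primary stress on syllable 7.

yes: 4→7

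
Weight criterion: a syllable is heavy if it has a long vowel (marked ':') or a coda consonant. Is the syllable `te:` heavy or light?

heavy

`te:`: long vowel, open (no coda). Long vowel → heavy.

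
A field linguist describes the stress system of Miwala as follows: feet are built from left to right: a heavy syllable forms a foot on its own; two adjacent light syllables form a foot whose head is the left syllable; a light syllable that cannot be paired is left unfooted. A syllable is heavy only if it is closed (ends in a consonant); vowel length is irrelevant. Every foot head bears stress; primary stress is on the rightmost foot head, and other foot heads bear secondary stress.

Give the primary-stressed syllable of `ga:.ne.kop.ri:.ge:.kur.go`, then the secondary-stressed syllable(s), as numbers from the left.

primary 6, secondary 1, 3, 4

Weights: 1 ga: L, 2 ne L, 3 kop H, 4 ri: L, 5 ge: L, 6 kur H, 7 go L.
Parse left to right (heavy = foot alone; LL = one foot; stranded L unfooted): (ˈga:.ne) (ˈkop) (ˈri:.ge:) (ˈkur) go.
Foot heads: 1, 3, 4, 6.
Primary stress on the rightmost head = syllable 6.
Secondary stress on 1, 3, 4: ˌga:.ne.ˌkop.ˌri:.ge:.ˈkur.go.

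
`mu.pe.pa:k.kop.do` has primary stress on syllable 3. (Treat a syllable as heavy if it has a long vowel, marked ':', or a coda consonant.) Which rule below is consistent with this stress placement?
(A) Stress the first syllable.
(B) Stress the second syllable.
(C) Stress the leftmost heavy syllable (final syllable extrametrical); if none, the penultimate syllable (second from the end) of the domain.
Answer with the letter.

Rule A → syllable 1 (observed: 3).
Rule B → syllable 2 (observed: 3).
Rule C → syllable 3 ✓.

C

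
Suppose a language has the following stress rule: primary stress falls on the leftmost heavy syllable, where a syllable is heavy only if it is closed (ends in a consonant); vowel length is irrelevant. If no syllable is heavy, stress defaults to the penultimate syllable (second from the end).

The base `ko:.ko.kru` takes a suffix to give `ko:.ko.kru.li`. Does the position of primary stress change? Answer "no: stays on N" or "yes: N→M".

yes: 2→3

Base `ko:.ko.kru` (3 syllables):
  Weights: 1 ko: L, 2 ko L, 3 kru L.
  No heavy syllable in the domain; default to the penultimate syllable (second from the end) = syllable 2.
  → primary stress on syllable 2.
Suffixed `ko:.ko.kru.li` (4 syllables):
  Weights: 1 ko: L, 2 ko L, 3 kru L, 4 li L.
  No heavy syllable in the domain; default to the penultimate syllable (second from the end) = syllable 3.
  → primary stress on syllable 3.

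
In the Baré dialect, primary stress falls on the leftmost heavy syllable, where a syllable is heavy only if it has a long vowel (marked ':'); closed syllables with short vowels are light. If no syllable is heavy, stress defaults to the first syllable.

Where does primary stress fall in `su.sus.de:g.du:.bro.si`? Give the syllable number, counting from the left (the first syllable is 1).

Weights: 1 su L, 2 sus L, 3 de:g H, 4 du: H, 5 bro L, 6 si L.
Heavy syllables in the domain: 3, 4. The leftmost is syllable 3 (de:g).
Primary stress: syllable 3 → su.sus.ˈde:g.du:.bro.si.

3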